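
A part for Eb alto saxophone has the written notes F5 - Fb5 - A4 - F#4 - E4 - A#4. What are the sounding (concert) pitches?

The Eb alto saxophone sounds a major sixth below written, so transpose each written note down a major sixth.
F5 -> Ab4
Fb5 -> Abb4
A4 -> C4
F#4 -> A3
E4 -> G3
A#4 -> C#4

Ab4 Abb4 C4 A3 G3 C#4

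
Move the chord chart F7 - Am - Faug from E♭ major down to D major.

E7 G#m Eaug

E♭ major down to D major is a minor second; each chord root moves by that interval while the quality stays the same.
F7: root F down a minor second → E, giving E7.
Am: root A down a minor second → G#, giving G#m.
Faug: root F down a minor second → E, giving Eaug.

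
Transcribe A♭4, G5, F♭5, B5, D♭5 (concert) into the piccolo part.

Written C4 sounds as C5 on the piccolo, so concert pitches are written a perfect octave down.
Ab4 becomes Ab3
G5 becomes G4
Fb5 becomes Fb4
B5 becomes B4
Db5 becomes Db4

Ab3 G4 Fb4 B4 Db4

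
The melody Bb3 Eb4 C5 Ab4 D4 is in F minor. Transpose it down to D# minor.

G#3 C#4 A#4 F#4 B#3

From F down to D# is a diminished third; apply that to each pitch.
Bb3 gives G#3
Eb4 gives C#4
C5 gives A#4
Ab4 gives F#4
D4 gives B#3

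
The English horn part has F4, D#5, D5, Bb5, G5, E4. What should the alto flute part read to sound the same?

First find concert pitch: the English horn sounds a perfect fifth below written, so F4 D#5 D5 Bb5 G5 E4 sounds Bb3 G#4 G4 Eb5 C5 A3.
Then write for alto flute: it sounds a perfect fourth below written, so the part must be a perfect fourth above concert.
Bb3 → Eb4
G#4 → C#5
G4 → C5
Eb5 → Ab5
C5 → F5
A3 → D4

Eb4 C#5 C5 Ab5 F5 D4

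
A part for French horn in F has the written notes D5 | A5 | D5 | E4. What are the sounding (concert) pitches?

G4 D5 G4 A3

The French horn in F sounds a perfect fifth below written, so transpose each written note down a perfect fifth.
D5 becomes G4
A5 becomes D5
D5 becomes G4
E4 becomes A3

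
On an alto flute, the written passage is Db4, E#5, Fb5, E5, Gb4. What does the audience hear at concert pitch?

The alto flute sounds a perfect fourth below written, so transpose each written note down a perfect fourth.
Db4 → Ab3
E#5 → B#4
Fb5 → Cb5
E5 → B4
Gb4 → Db4

Ab3 B#4 Cb5 B4 Db4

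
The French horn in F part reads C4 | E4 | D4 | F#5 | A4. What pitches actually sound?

The French horn in F sounds a perfect fifth below written, so transpose each written note down a perfect fifth.
C4 gives F3
E4 gives A3
D4 gives G3
F#5 gives B4
A4 gives D4

F3 A3 G3 B4 D4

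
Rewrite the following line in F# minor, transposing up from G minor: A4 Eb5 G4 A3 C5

G#5 D6 F#5 G#4 B5

G minor to F# minor up is a major seventh, so every note moves up by that interval.
A4 becomes G#5
Eb5 becomes D6
G4 becomes F#5
A3 becomes G#4
C5 becomes B5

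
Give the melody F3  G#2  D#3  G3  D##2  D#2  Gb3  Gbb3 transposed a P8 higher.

F4 G#3 D#4 G4 D##3 D#3 Gb4 Gbb4

F3 gives F4
G#2 gives G#3
D#3 gives D#4
G3 gives G4
D##2 gives D##3
D#2 gives D#3
Gb3 gives Gb4
Gbb3 gives Gbb4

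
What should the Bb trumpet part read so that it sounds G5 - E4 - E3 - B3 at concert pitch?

The Bb trumpet sounds a major second below written, so the written part must be a major second above concert — transpose each note up.
G5 → A5
E4 → F#4
E3 → F#3
B3 → C#4

A5 F#4 F#3 C#4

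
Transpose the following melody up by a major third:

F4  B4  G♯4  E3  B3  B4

F4 → A4
B4 → D#5
G#4 → B#4
E3 → G#3
B3 → D#4
B4 → D#5

A4 D#5 B#4 G#3 D#4 D#5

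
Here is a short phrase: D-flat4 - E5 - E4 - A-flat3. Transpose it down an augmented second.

Cbb4 Db5 Db4 Gbb3

Db4: a second down reaches C, and 3 semitones makes it Cbb4.
An augmented second down from E5 gives Db5.
E4: a second down reaches D, and 3 semitones makes it Db4.
Ab3: a second down reaches G, and 3 semitones makes it Gbb3.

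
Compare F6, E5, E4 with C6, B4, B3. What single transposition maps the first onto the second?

Take the first pair: F6 → C6. F to C spans 4 letter names, so the interval is some kind of fourth.
C6 to F6 is 5 semitones, which makes it a perfect fourth; the second version is lower, so the direction is down.
Checking another pair — E4 → B3 — gives the same interval.

down a perfect fourth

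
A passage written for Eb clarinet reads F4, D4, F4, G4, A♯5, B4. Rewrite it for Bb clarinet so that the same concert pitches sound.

Bb4 G4 Bb4 C5 D#6 E5

First find concert pitch: the Eb clarinet sounds a minor third above written, so F4 D4 F4 G4 A♯5 B4 sounds Ab4 F4 Ab4 Bb4 C#6 D5.
Then write for Bb clarinet: it sounds a major second below written, so the part must be a major second above concert.
Ab4 → Bb4
F4 → G4
Ab4 → Bb4
Bb4 → C5
C#6 → D#6
D5 → E5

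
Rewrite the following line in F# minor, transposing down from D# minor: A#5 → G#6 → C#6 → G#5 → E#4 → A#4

From D# down to F# is a major sixth; apply that to each pitch.
A#5 becomes C#5
G#6 becomes B5
C#6 becomes E5
G#5 becomes B4
E#4 becomes G#3
A#4 becomes C#4

C#5 B5 E5 B4 G#3 C#4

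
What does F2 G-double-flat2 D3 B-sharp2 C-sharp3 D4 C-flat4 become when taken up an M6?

F2: a sixth up reaches D, and 9 semitones makes it D3.
Gbb2: a sixth up reaches E, and 9 semitones makes it Ebb3.
D3 up a major sixth is B3.
B#2 up a major sixth is G##3.
C#3: a sixth up reaches A, and 9 semitones makes it A#3.
D4 up a major sixth is B4.
A major sixth up from Cb4 gives Ab4.

D3 Ebb3 B3 G##3 A#3 B4 Ab4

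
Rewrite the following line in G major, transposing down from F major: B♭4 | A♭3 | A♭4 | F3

F major to G major down is a minor seventh, so every note moves down by that interval.
Bb4 -> C4
Ab3 -> Bb2
Ab4 -> Bb3
F3 -> G2

C4 Bb2 Bb3 G2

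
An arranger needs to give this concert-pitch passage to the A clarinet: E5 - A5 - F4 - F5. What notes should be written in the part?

Written C4 sounds as A3 on the A clarinet, so concert pitches are written a minor third up.
E5 gives G5
A5 gives C6
F4 gives Ab4
F5 gives Ab5

G5 C6 Ab4 Ab5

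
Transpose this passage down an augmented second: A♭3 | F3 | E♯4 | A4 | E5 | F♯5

Gbb3 Ebb3 D4 Gb4 Db5 Eb5

Ab3: a second down reaches G, and 3 semitones makes it Gbb3.
An augmented second down from F3 gives Ebb3.
E#4: a second down reaches D, and 3 semitones makes it D4.
A4 down an augmented second is Gb4.
An augmented second down from E5 gives Db5.
F#5: a second down reaches E, and 3 semitones makes it Eb5.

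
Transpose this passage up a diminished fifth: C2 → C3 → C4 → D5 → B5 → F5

Gb2 Gb3 Gb4 Ab5 F6 Cb6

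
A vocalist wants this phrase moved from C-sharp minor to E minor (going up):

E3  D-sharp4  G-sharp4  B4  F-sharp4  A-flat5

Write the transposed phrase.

From C-sharp up to E is a minor third; apply that to each pitch.
E3 to G3
D#4 to F#4
G#4 to B4
B4 to D5
F#4 to A4
Ab5 to Cb6

G3 F#4 B4 D5 A4 Cb6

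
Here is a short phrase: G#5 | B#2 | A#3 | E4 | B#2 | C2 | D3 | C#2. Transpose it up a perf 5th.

A perfect fifth up from G#5 gives D#6.
B#2 up a perfect fifth is F##3.
A perfect fifth up from A#3 gives E#4.
E4 up a perfect fifth is B4.
A perfect fifth up from B#2 gives F##3.
C2 up a perfect fifth is G2.
A perfect fifth up from D3 gives A3.
C#2 up a perfect fifth is G#2.

D#6 F##3 E#4 B4 F##3 G2 A3 G#2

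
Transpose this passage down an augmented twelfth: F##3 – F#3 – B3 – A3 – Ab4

B1 Bb1 Eb2 Db2 Dbb3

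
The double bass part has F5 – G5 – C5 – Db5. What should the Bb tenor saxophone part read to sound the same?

First find concert pitch: the double bass sounds a perfect octave below written, so F5 G5 C5 Db5 sounds F4 G4 C4 Db4.
Then write for Bb tenor saxophone: it sounds a major ninth below written, so the part must be a major ninth above concert.
F4 → G5
G4 → A5
C4 → D5
Db4 → Eb5

G5 A5 D5 Eb5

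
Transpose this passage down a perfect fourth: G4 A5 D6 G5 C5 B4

D4 E5 A5 D5 G4 F#4

A perfect fourth down from G4 gives D4.
A5: a fourth down reaches E, and 5 semitones makes it E5.
D6: a fourth down reaches A, and 5 semitones makes it A5.
G5: a fourth down reaches D, and 5 semitones makes it D5.
C5: a fourth down reaches G, and 5 semitones makes it G4.
B4 down a perfect fourth is F#4.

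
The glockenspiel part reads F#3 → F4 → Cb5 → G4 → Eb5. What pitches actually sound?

F#5 F6 Cb7 G6 Eb7

The glockenspiel sounds a perfect fifteenth above written, so transpose each written note up a perfect fifteenth.
F#3 -> F#5
F4 -> F6
Cb5 -> Cb7
G4 -> G6
Eb5 -> Eb7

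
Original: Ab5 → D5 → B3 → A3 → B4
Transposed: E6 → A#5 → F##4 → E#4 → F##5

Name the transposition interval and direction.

up an augmented fifth

Take the first pair: Ab5 → E6. A to E spans 5 letter names, so the interval is some kind of fifth.
Ab5 to E6 is 8 semitones, which makes it an augmented fifth; the second version is higher, so the direction is up.
Checking another pair — B4 → F##5 — gives the same interval.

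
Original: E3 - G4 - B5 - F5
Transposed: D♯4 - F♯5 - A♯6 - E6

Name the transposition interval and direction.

Take the first pair: E3 → D#4. E to D spans 7 letter names, so the interval is some kind of seventh.
E3 to D#4 is 11 semitones, which makes it a major seventh; the second version is higher, so the direction is up.
Checking another pair — F5 → E6 — gives the same interval.

up a major seventh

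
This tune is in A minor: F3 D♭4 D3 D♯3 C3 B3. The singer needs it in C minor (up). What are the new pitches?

From A up to C is a minor third; apply that to each pitch.
F3 to Ab3
Db4 to Fb4
D3 to F3
D#3 to F#3
C3 to Eb3
B3 to D4

Ab3 Fb4 F3 F#3 Eb3 D4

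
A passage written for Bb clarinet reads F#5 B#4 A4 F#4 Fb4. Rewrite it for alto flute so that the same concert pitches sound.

A5 D#5 C5 A4 Abb4

First find concert pitch: the Bb clarinet sounds a major second below written, so F#5 B#4 A4 F#4 Fb4 sounds E5 A#4 G4 E4 Ebb4.
Then write for alto flute: it sounds a perfect fourth below written, so the part must be a perfect fourth above concert.
E5 → A5
A#4 → D#5
G4 → C5
E4 → A4
Ebb4 → Abb4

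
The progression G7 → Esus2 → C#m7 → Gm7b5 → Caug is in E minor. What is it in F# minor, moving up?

A7 F#sus2 D#m7 Am7b5 Daug

E minor up to F# minor is a major second; each chord root moves by that interval while the quality stays the same.
G7: root G up a major second → A, giving A7.
Esus2: root E up a major second → F#, giving F#sus2.
C#m7: root C# up a major second → D#, giving D#m7.
Gm7b5: root G up a major second → A, giving Am7b5.
Caug: root C up a major second → D, giving Daug.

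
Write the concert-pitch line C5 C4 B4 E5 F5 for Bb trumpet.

Written C4 sounds as Bb3 on the Bb trumpet, so concert pitches are written a major second up.
C5 -> D5
C4 -> D4
B4 -> C#5
E5 -> F#5
F5 -> G5

D5 D4 C#5 F#5 G5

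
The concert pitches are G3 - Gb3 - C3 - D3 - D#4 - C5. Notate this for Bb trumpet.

A3 Ab3 D3 E3 E#4 D5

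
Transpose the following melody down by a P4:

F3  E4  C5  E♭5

F3: a fourth down reaches C, and 5 semitones makes it C3.
E4 down a perfect fourth is B3.
A perfect fourth down from C5 gives G4.
Eb5 down a perfect fourth is Bb4.

C3 B3 G4 Bb4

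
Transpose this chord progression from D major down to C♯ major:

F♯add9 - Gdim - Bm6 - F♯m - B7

E#add9 F#dim A#m6 E#m A#7

D major down to C♯ major is a minor second; each chord root moves by that interval while the quality stays the same.
F♯add9: root F♯ down a minor second → E#, giving E#add9.
Gdim: root G down a minor second → F#, giving F#dim.
Bm6: root B down a minor second → A#, giving A#m6.
F♯m: root F♯ down a minor second → E#, giving E#m.
B7: root B down a minor second → A#, giving A#7.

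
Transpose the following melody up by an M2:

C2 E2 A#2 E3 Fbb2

C2 up a major second is D2.
A major second up from E2 gives F#2.
A major second up from A#2 gives B#2.
A major second up from E3 gives F#3.
Fbb2: a second up reaches G, and 2 semitones makes it Gbb2.

D2 F#2 B#2 F#3 Gbb2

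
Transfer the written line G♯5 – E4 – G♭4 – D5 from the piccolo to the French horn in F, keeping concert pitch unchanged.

D#7 B5 Db6 A6

First find concert pitch: the piccolo sounds a perfect octave above written, so G♯5 E4 G♭4 D5 sounds G#6 E5 Gb5 D6.
Then write for French horn in F: it sounds a perfect fifth below written, so the part must be a perfect fifth above concert.
G#6 → D#7
E5 → B5
Gb5 → Db6
D6 → A6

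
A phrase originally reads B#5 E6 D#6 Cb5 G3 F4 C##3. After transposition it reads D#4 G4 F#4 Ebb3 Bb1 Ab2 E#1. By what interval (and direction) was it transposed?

down a major thirteenth

From B#5 to D#4 is 13 letter names — a thirteenth of some quality.
D#4 to B#5 is 21 semitones, which makes it a major thirteenth; the second version is lower, so the direction is down.
Checking another pair — C##3 → E#1 — gives the same interval.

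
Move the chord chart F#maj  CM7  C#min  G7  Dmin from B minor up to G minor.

Dmaj AbM7 Amin Eb7 Bbmin

B minor up to G minor is a minor sixth; each chord root moves by that interval while the quality stays the same.
F#maj: root F# up a minor sixth → D, giving Dmaj.
CM7: root C up a minor sixth → Ab, giving AbM7.
C#min: root C# up a minor sixth → A, giving Amin.
G7: root G up a minor sixth → Eb, giving Eb7.
Dmin: root D up a minor sixth → Bb, giving Bbmin.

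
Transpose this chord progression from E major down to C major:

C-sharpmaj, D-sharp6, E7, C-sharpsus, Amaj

Amaj B6 C7 Asus Fmaj

E major down to C major is a major third; each chord root moves by that interval while the quality stays the same.
C-sharpmaj: root C-sharp down a major third → A, giving Amaj.
D-sharp6: root D-sharp down a major third → B, giving B6.
E7: root E down a major third → C, giving C7.
C-sharpsus: root C-sharp down a major third → A, giving Asus.
Amaj: root A down a major third → F, giving Fmaj.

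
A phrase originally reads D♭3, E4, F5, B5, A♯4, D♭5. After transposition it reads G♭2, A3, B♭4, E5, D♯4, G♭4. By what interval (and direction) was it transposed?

Take the first pair: Db3 → Gb2. D to G spans 5 letter names, so the interval is some kind of fifth.
Gb2 to Db3 is 7 semitones, which makes it a perfect fifth; the second version is lower, so the direction is down.
Checking another pair — Db5 → Gb4 — gives the same interval.

down a perfect fifth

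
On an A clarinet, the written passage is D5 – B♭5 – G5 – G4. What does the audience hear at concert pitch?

B4 G5 E5 E4

Written C4 on the A clarinet sounds as A3, a minor third lower; apply that shift to every note.
D5 becomes B4
Bb5 becomes G5
G5 becomes E5
G4 becomes E4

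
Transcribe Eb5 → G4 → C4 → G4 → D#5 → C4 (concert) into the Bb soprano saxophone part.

F5 A4 D4 A4 E#5 D4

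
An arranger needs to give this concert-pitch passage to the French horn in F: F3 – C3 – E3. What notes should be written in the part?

Written C4 sounds as F3 on the French horn in F, so concert pitches are written a perfect fifth up.
F3 to C4
C3 to G3
E3 to B3

C4 G3 B3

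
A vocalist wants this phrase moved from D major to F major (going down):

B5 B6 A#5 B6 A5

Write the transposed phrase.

D5 D6 C#5 D6 C5

From D down to F is a major sixth; apply that to each pitch.
B5 becomes D5
B6 becomes D6
A#5 becomes C#5
B6 becomes D6
A5 becomes C5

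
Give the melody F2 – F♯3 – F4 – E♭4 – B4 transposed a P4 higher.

Bb2 B3 Bb4 Ab4 E5

F2 -> Bb2
F#3 -> B3
F4 -> Bb4
Eb4 -> Ab4
B4 -> E5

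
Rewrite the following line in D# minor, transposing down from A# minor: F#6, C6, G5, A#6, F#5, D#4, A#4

B5 F5 C5 D#6 B4 G#3 D#4

From A# down to D# is a perfect fifth; apply that to each pitch.
F#6 -> B5
C6 -> F5
G5 -> C5
A#6 -> D#6
F#5 -> B4
D#4 -> G#3
A#4 -> D#4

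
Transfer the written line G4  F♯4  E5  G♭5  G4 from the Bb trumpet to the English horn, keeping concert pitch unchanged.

C5 B4 A5 Cb6 C5

First find concert pitch: the Bb trumpet sounds a major second below written, so G4 F♯4 E5 G♭5 G4 sounds F4 E4 D5 Fb5 F4.
Then write for English horn: it sounds a perfect fifth below written, so the part must be a perfect fifth above concert.
F4 → C5
E4 → B4
D5 → A5
Fb5 → Cb6
F4 → C5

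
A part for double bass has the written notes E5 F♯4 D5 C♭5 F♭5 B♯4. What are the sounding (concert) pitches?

E4 F#3 D4 Cb4 Fb4 B#3

The double bass sounds a perfect octave below written, so transpose each written note down a perfect octave.
E5 → E4
F#4 → F#3
D5 → D4
Cb5 → Cb4
Fb5 → Fb4
B#4 → B#3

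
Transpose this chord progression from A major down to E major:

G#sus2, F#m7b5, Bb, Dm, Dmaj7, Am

D#sus2 C#m7b5 F Am Amaj7 Em

A major down to E major is a perfect fourth; each chord root moves by that interval while the quality stays the same.
G#sus2: root G# down a perfect fourth → D#, giving D#sus2.
F#m7b5: root F# down a perfect fourth → C#, giving C#m7b5.
Bb: root Bb down a perfect fourth → F, giving F.
Dm: root D down a perfect fourth → A, giving Am.
Dmaj7: root D down a perfect fourth → A, giving Amaj7.
Am: root A down a perfect fourth → E, giving Em.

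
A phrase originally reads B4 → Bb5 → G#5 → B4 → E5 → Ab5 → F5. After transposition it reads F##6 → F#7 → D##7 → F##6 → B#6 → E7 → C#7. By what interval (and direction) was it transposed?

From B4 to F##6 is 12 letter names — a twelfth of some quality.
B4 to F##6 is 20 semitones, which makes it an augmented twelfth; the second version is higher, so the direction is up.
Checking another pair — F5 → C#7 — gives the same interval.

up an augmented twelfth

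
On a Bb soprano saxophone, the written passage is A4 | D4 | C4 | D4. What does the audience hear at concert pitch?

The Bb soprano saxophone sounds a major second below written, so transpose each written note down a major second.
A4 gives G4
D4 gives C4
C4 gives Bb3
D4 gives C4

G4 C4 Bb3 C4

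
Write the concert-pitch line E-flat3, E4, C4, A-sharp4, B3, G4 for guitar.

Eb4 E5 C5 A#5 B4 G5

Written C4 sounds as C3 on the guitar, so concert pitches are written a perfect octave up.
Eb3 -> Eb4
E4 -> E5
C4 -> C5
A#4 -> A#5
B3 -> B4
G4 -> G5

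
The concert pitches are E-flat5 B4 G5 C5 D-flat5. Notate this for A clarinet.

Gb5 D5 Bb5 Eb5 Fb5

The A clarinet sounds a minor third below written, so the written part must be a minor third above concert — transpose each note up.
Eb5 to Gb5
B4 to D5
G5 to Bb5
C5 to Eb5
Db5 to Fb5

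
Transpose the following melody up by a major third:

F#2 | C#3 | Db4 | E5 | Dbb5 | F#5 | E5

A#2 E#3 F4 G#5 Fb5 A#5 G#5

F#2 becomes A#2
C#3 becomes E#3
Db4 becomes F4
E5 becomes G#5
Dbb5 becomes Fb5
F#5 becomes A#5
E5 becomes G#5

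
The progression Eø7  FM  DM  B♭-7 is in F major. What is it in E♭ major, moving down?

Dø7 EbM CM Ab-7

F major down to E♭ major is a major second; each chord root moves by that interval while the quality stays the same.
Eø7: root E down a major second → D, giving Dø7.
FM: root F down a major second → Eb, giving EbM.
DM: root D down a major second → C, giving CM.
B♭-7: root B♭ down a major second → Ab, giving Ab-7.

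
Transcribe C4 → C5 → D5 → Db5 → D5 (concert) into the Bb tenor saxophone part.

D5 D6 E6 Eb6 E6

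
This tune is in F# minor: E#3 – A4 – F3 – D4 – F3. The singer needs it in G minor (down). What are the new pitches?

F#2 Bb3 Gb2 Eb3 Gb2

F# minor to G minor down is a major seventh, so every note moves down by that interval.
E#3 -> F#2
A4 -> Bb3
F3 -> Gb2
D4 -> Eb3
F3 -> Gb2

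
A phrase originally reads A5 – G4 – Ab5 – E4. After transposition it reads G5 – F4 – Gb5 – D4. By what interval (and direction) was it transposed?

From A5 to G5 is 2 letter names — a second of some quality.
G5 to A5 is 2 semitones, which makes it a major second; the second version is lower, so the direction is down.
Checking another pair — E4 → D4 — gives the same interval.

down a major second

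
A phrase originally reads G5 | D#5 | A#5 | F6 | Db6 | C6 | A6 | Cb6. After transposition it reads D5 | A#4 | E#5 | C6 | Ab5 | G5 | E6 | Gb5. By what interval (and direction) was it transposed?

From G5 to D5 is 4 letter names — a fourth of some quality.
D5 to G5 is 5 semitones, which makes it a perfect fourth; the second version is lower, so the direction is down.
Checking another pair — Cb6 → Gb5 — gives the same interval.

down a perfect fourth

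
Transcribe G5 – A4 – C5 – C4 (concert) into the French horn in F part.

D6 E5 G5 G4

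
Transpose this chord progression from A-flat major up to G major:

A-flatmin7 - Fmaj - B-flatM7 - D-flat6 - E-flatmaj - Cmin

A-flat major up to G major is a major seventh; each chord root moves by that interval while the quality stays the same.
A-flatmin7: root A-flat up a major seventh → G, giving Gmin7.
Fmaj: root F up a major seventh → E, giving Emaj.
B-flatM7: root B-flat up a major seventh → A, giving AM7.
D-flat6: root D-flat up a major seventh → C, giving C6.
E-flatmaj: root E-flat up a major seventh → D, giving Dmaj.
Cmin: root C up a major seventh → B, giving Bmin.

Gmin7 Emaj AM7 C6 Dmaj Bmin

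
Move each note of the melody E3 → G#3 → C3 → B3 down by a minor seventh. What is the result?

E3 becomes F#2
G#3 becomes A#2
C3 becomes D2
B3 becomes C#3

F#2 A#2 D2 C#3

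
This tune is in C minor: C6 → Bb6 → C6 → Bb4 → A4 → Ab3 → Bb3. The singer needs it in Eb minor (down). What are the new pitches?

C minor to Eb minor down is a major sixth, so every note moves down by that interval.
C6 gives Eb5
Bb6 gives Db6
C6 gives Eb5
Bb4 gives Db4
A4 gives C4
Ab3 gives Cb3
Bb3 gives Db3

Eb5 Db6 Eb5 Db4 C4 Cb3 Db3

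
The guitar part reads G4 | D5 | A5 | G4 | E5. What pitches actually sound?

G3 D4 A4 G3 E4

The guitar sounds a perfect octave below written, so transpose each written note down a perfect octave.
G4 → G3
D5 → D4
A5 → A4
G4 → G3
E5 → E4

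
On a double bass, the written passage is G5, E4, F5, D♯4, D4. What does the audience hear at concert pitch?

Written C4 on the double bass sounds as C3, a perfect octave lower; apply that shift to every note.
G5 becomes G4
E4 becomes E3
F5 becomes F4
D#4 becomes D#3
D4 becomes D3

G4 E3 F4 D#3 D3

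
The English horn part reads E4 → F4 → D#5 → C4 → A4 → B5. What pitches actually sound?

A3 Bb3 G#4 F3 D4 E5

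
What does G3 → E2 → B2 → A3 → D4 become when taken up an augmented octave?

G#4 E#3 B#3 A#4 D#5

G3 becomes G#4
E2 becomes E#3
B2 becomes B#3
A3 becomes A#4
D4 becomes D#5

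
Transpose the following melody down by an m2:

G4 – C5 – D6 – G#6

F#4 B4 C#6 F##6

G4 gives F#4
C5 gives B4
D6 gives C#6
G#6 gives F##6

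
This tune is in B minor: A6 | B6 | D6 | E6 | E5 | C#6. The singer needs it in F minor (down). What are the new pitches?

Eb6 F6 Ab5 Bb5 Bb4 G5

From B down to F is an augmented fourth; apply that to each pitch.
A6 becomes Eb6
B6 becomes F6
D6 becomes Ab5
E6 becomes Bb5
E5 becomes Bb4
C#6 becomes G5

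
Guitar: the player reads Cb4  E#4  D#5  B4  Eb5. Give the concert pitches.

The guitar sounds a perfect octave below written, so transpose each written note down a perfect octave.
Cb4 -> Cb3
E#4 -> E#3
D#5 -> D#4
B4 -> B3
Eb5 -> Eb4

Cb3 E#3 D#4 B3 Eb4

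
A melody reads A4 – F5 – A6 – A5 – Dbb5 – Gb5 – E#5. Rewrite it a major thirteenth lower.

A4 → C3
F5 → Ab3
A6 → C5
A5 → C4
Dbb5 → Fbb3
Gb5 → Bbb3
E#5 → G#3

C3 Ab3 C5 C4 Fbb3 Bbb3 G#3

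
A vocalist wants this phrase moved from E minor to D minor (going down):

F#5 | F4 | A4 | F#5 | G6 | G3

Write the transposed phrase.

From E down to D is a major second; apply that to each pitch.
F#5 to E5
F4 to Eb4
A4 to G4
F#5 to E5
G6 to F6
G3 to F3

E5 Eb4 G4 E5 F6 F3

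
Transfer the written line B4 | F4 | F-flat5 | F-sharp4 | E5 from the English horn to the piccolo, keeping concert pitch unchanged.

First find concert pitch: the English horn sounds a perfect fifth below written, so B4 F4 F-flat5 F-sharp4 E5 sounds E4 Bb3 Bbb4 B3 A4.
Then write for piccolo: it sounds a perfect octave above written, so the part must be a perfect octave below concert.
E4 → E3
Bb3 → Bb2
Bbb4 → Bbb3
B3 → B2
A4 → A3

E3 Bb2 Bbb3 B2 A3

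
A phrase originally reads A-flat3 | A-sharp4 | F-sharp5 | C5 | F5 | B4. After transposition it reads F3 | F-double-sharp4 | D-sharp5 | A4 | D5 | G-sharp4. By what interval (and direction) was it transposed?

down a minor third

From Ab3 to F3 is 3 letter names — a third of some quality.
F3 to Ab3 is 3 semitones, which makes it a minor third; the second version is lower, so the direction is down.
Checking another pair — B4 → G#4 — gives the same interval.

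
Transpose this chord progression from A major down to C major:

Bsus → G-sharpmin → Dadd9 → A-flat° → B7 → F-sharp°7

Dsus Bmin Fadd9 Cb° D7 A°7

A major down to C major is a major sixth; each chord root moves by that interval while the quality stays the same.
Bsus: root B down a major sixth → D, giving Dsus.
G-sharpmin: root G-sharp down a major sixth → B, giving Bmin.
Dadd9: root D down a major sixth → F, giving Fadd9.
A-flat°: root A-flat down a major sixth → Cb, giving Cb°.
B7: root B down a major sixth → D, giving D7.
F-sharp°7: root F-sharp down a major sixth → A, giving A°7.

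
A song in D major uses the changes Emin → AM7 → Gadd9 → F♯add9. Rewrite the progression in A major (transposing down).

Bmin EM7 Dadd9 C#add9

D major down to A major is a perfect fourth; each chord root moves by that interval while the quality stays the same.
Emin: root E down a perfect fourth → B, giving Bmin.
AM7: root A down a perfect fourth → E, giving EM7.
Gadd9: root G down a perfect fourth → D, giving Dadd9.
F♯add9: root F♯ down a perfect fourth → C#, giving C#add9.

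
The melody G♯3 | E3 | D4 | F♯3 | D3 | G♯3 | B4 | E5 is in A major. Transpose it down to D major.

C#3 A2 G3 B2 G2 C#3 E4 A4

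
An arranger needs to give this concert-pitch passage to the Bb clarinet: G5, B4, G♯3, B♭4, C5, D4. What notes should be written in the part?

The Bb clarinet sounds a major second below written, so the written part must be a major second above concert — transpose each note up.
G5 to A5
B4 to C#5
G#3 to A#3
Bb4 to C5
C5 to D5
D4 to E4

A5 C#5 A#3 C5 D5 E4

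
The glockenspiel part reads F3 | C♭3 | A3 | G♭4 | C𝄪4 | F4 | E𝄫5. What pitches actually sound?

F5 Cb5 A5 Gb6 C##6 F6 Ebb7

Written C4 on the glockenspiel sounds as C6, a perfect fifteenth higher; apply that shift to every note.
F3 becomes F5
Cb3 becomes Cb5
A3 becomes A5
Gb4 becomes Gb6
C##4 becomes C##6
F4 becomes F6
Ebb5 becomes Ebb7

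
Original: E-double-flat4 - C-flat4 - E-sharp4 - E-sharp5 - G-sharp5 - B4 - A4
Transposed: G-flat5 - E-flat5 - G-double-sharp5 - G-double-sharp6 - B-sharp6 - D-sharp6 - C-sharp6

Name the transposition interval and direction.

From Ebb4 to Gb5 is 10 letter names — a tenth of some quality.
Ebb4 to Gb5 is 16 semitones, which makes it a major tenth; the second version is higher, so the direction is up.
Checking another pair — A4 → C#6 — gives the same interval.

up a major tenth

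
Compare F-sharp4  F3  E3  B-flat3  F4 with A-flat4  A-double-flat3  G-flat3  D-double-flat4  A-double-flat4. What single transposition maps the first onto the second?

up a diminished third

From F#4 to Ab4 is 3 letter names — a third of some quality.
F#4 to Ab4 is 2 semitones, which makes it a diminished third; the second version is higher, so the direction is up.
Checking another pair — F4 → Abb4 — gives the same interval.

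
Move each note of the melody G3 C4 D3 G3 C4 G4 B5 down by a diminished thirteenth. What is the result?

B#1 E#2 F##1 B#1 E#2 B#2 D##4

G3 -> B#1
C4 -> E#2
D3 -> F##1
G3 -> B#1
C4 -> E#2
G4 -> B#2
B5 -> D##4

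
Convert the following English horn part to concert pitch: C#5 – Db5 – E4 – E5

Written C4 on the English horn sounds as F3, a perfect fifth lower; apply that shift to every note.
C#5 becomes F#4
Db5 becomes Gb4
E4 becomes A3
E5 becomes A4

F#4 Gb4 A3 A4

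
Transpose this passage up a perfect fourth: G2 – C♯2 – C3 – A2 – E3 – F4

G2 up a perfect fourth is C3.
C#2 up a perfect fourth is F#2.
C3 up a perfect fourth is F3.
A2 up a perfect fourth is D3.
A perfect fourth up from E3 gives A3.
F4 up a perfect fourth is Bb4.

C3 F#2 F3 D3 A3 Bb4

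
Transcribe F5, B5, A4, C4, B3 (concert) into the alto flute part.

The alto flute sounds a perfect fourth below written, so the written part must be a perfect fourth above concert — transpose each note up.
F5 -> Bb5
B5 -> E6
A4 -> D5
C4 -> F4
B3 -> E4

Bb5 E6 D5 F4 E4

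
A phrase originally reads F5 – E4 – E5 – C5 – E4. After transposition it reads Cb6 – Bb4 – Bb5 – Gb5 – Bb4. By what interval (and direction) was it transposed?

up a diminished fifth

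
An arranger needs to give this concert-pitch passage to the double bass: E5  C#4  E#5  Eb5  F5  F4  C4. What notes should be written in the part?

E6 C#5 E#6 Eb6 F6 F5 C5

The double bass sounds a perfect octave below written, so the written part must be a perfect octave above concert — transpose each note up.
E5 → E6
C#4 → C#5
E#5 → E#6
Eb5 → Eb6
F5 → F6
F4 → F5
C4 → C5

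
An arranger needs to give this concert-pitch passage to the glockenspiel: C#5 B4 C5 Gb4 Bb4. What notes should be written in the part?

C#3 B2 C3 Gb2 Bb2

Written C4 sounds as C6 on the glockenspiel, so concert pitches are written a perfect fifteenth down.
C#5 → C#3
B4 → B2
C5 → C3
Gb4 → Gb2
Bb4 → Bb2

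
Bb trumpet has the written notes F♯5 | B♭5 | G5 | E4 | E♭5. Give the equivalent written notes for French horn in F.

B5 Eb6 C6 A4 Ab5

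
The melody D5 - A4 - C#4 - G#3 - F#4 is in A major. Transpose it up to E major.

A5 E5 G#4 D#4 C#5

From A up to E is a perfect fifth; apply that to each pitch.
D5 becomes A5
A4 becomes E5
C#4 becomes G#4
G#3 becomes D#4
F#4 becomes C#5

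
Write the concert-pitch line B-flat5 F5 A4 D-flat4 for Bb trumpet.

C6 G5 B4 Eb4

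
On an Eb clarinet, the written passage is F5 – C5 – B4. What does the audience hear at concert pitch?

Written C4 on the Eb clarinet sounds as Eb4, a minor third higher; apply that shift to every note.
F5 to Ab5
C5 to Eb5
B4 to D5

Ab5 Eb5 D5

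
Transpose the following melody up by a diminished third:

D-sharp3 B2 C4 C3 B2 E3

F3 Db3 Ebb4 Ebb3 Db3 Gb3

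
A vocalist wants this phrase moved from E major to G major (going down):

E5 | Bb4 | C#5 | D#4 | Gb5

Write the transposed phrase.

G4 Db4 E4 F#3 Bbb4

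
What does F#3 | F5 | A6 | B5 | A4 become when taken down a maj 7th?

G2 Gb4 Bb5 C5 Bb3

A major seventh down from F#3 gives G2.
A major seventh down from F5 gives Gb4.
A6 down a major seventh is Bb5.
B5 down a major seventh is C5.
A4: a seventh down reaches B, and 11 semitones makes it Bb3.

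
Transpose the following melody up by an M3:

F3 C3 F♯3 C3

A3 E3 A#3 E3

F3 to A3
C3 to E3
F#3 to A#3
C3 to E3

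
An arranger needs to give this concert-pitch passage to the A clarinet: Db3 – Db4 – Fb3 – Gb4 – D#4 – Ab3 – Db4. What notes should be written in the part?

Fb3 Fb4 Abb3 Bbb4 F#4 Cb4 Fb4

Written C4 sounds as A3 on the A clarinet, so concert pitches are written a minor third up.
Db3 to Fb3
Db4 to Fb4
Fb3 to Abb3
Gb4 to Bbb4
D#4 to F#4
Ab3 to Cb4
Db4 to Fb4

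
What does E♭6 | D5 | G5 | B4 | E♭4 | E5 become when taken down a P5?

Eb6 to Ab5
D5 to G4
G5 to C5
B4 to E4
Eb4 to Ab3
E5 to A4

Ab5 G4 C5 E4 Ab3 A4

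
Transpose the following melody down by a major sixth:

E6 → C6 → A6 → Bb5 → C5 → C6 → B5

G5 Eb5 C6 Db5 Eb4 Eb5 D5

E6 down a major sixth is G5.
C6: a sixth down reaches E, and 9 semitones makes it Eb5.
A6 down a major sixth is C6.
A major sixth down from Bb5 gives Db5.
A major sixth down from C5 gives Eb4.
A major sixth down from C6 gives Eb5.
B5 down a major sixth is D5.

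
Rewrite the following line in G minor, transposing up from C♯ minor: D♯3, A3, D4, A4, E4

A3 Eb4 Ab4 Eb5 Bb4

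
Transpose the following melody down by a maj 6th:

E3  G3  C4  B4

E3 down a major sixth is G2.
A major sixth down from G3 gives Bb2.
C4: a sixth down reaches E, and 9 semitones makes it Eb3.
B4: a sixth down reaches D, and 9 semitones makes it D4.

G2 Bb2 Eb3 D4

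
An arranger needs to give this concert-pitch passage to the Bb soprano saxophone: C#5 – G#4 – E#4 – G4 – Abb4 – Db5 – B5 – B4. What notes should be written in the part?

D#5 A#4 F##4 A4 Bbb4 Eb5 C#6 C#5

Written C4 sounds as Bb3 on the Bb soprano saxophone, so concert pitches are written a major second up.
C#5 becomes D#5
G#4 becomes A#4
E#4 becomes F##4
G4 becomes A4
Abb4 becomes Bbb4
Db5 becomes Eb5
B5 becomes C#6
B4 becomes C#5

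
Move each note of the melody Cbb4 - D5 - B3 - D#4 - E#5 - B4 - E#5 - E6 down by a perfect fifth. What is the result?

Cbb4 gives Fbb3
D5 gives G4
B3 gives E3
D#4 gives G#3
E#5 gives A#4
B4 gives E4
E#5 gives A#4
E6 gives A5

Fbb3 G4 E3 G#3 A#4 E4 A#4 A5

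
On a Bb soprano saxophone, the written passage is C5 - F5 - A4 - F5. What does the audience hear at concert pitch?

Written C4 on the Bb soprano saxophone sounds as Bb3, a major second lower; apply that shift to every note.
C5 becomes Bb4
F5 becomes Eb5
A4 becomes G4
F5 becomes Eb5

Bb4 Eb5 G4 Eb5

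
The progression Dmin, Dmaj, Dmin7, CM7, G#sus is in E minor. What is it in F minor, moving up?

Ebmin Ebmaj Ebmin7 DbM7 Asus

E minor up to F minor is a minor second; each chord root moves by that interval while the quality stays the same.
Dmin: root D up a minor second → Eb, giving Ebmin.
Dmaj: root D up a minor second → Eb, giving Ebmaj.
Dmin7: root D up a minor second → Eb, giving Ebmin7.
CM7: root C up a minor second → Db, giving DbM7.
G#sus: root G# up a minor second → A, giving Asus.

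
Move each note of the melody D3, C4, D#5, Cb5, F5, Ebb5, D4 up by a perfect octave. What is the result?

D4 C5 D#6 Cb6 F6 Ebb6 D5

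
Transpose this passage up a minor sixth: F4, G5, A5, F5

F4 gives Db5
G5 gives Eb6
A5 gives F6
F5 gives Db6

Db5 Eb6 F6 Db6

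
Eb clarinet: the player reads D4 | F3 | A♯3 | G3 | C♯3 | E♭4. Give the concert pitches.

The Eb clarinet sounds a minor third above written, so transpose each written note up a minor third.
D4 → F4
F3 → Ab3
A#3 → C#4
G3 → Bb3
C#3 → E3
Eb4 → Gb4

F4 Ab3 C#4 Bb3 E3 Gb4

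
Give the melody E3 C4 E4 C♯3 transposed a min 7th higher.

D4 Bb4 D5 B3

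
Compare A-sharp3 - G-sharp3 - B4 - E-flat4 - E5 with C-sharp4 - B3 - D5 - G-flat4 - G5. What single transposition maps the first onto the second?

up a minor third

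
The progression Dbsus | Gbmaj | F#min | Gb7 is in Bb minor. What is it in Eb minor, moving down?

Gbsus Cbmaj Bmin Cb7

Bb minor down to Eb minor is a perfect fifth; each chord root moves by that interval while the quality stays the same.
Dbsus: root Db down a perfect fifth → Gb, giving Gbsus.
Gbmaj: root Gb down a perfect fifth → Cb, giving Cbmaj.
F#min: root F# down a perfect fifth → B, giving Bmin.
Gb7: root Gb down a perfect fifth → Cb, giving Cb7.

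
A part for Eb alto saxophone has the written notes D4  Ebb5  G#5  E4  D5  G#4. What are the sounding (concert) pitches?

F3 Gbb4 B4 G3 F4 B3

The Eb alto saxophone sounds a major sixth below written, so transpose each written note down a major sixth.
D4 → F3
Ebb5 → Gbb4
G#5 → B4
E4 → G3
D5 → F4
G#4 → B3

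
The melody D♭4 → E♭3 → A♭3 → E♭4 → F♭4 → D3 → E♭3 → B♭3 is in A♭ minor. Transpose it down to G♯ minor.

From A♭ down to G♯ is a diminished second; apply that to each pitch.
Db4 becomes C#4
Eb3 becomes D#3
Ab3 becomes G#3
Eb4 becomes D#4
Fb4 becomes E4
D3 becomes C##3
Eb3 becomes D#3
Bb3 becomes A#3

C#4 D#3 G#3 D#4 E4 C##3 D#3 A#3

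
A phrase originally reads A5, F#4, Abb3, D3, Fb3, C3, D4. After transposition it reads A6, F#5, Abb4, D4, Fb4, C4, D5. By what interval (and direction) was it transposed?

up a perfect octave

From A5 to A6 is 8 letter names — an octave of some quality.
A5 to A6 is 12 semitones, which makes it a perfect octave; the second version is higher, so the direction is up.
Checking another pair — D4 → D5 — gives the same interval.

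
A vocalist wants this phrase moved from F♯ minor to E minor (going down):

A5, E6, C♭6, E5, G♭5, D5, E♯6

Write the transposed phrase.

G5 D6 Bbb5 D5 Fb5 C5 D#6

F♯ minor to E minor down is a major second, so every note moves down by that interval.
A5 → G5
E6 → D6
Cb6 → Bbb5
E5 → D5
Gb5 → Fb5
D5 → C5
E#6 → D#6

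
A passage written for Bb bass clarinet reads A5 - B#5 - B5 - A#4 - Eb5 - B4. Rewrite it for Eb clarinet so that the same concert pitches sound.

E4 F##4 F#4 E#3 Bb3 F#3

First find concert pitch: the Bb bass clarinet sounds a major ninth below written, so A5 B#5 B5 A#4 Eb5 B4 sounds G4 A#4 A4 G#3 Db4 A3.
Then write for Eb clarinet: it sounds a minor third above written, so the part must be a minor third below concert.
G4 → E4
A#4 → F##4
A4 → F#4
G#3 → E#3
Db4 → Bb3
A3 → F#3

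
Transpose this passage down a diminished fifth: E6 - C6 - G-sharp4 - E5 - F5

E6 becomes A#5
C6 becomes F#5
G#4 becomes C##4
E5 becomes A#4
F5 becomes B4

A#5 F#5 C##4 A#4 B4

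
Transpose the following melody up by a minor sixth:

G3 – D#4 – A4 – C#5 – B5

A minor sixth up from G3 gives Eb4.
A minor sixth up from D#4 gives B4.
A4: a sixth up reaches F, and 8 semitones makes it F5.
A minor sixth up from C#5 gives A5.
A minor sixth up from B5 gives G6.

Eb4 B4 F5 A5 G6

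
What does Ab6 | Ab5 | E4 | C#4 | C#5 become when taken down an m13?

C5 C4 G#2 E#2 E#3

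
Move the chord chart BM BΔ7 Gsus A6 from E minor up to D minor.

AM AΔ7 Fsus G6

E minor up to D minor is a minor seventh; each chord root moves by that interval while the quality stays the same.
BM: root B up a minor seventh → A, giving AM.
BΔ7: root B up a minor seventh → A, giving AΔ7.
Gsus: root G up a minor seventh → F, giving Fsus.
A6: root A up a minor seventh → G, giving G6.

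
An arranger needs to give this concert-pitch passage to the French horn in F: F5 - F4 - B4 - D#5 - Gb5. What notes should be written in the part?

C6 C5 F#5 A#5 Db6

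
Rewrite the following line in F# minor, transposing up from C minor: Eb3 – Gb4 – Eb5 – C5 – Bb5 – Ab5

From C up to F# is an augmented fourth; apply that to each pitch.
Eb3 gives A3
Gb4 gives C5
Eb5 gives A5
C5 gives F#5
Bb5 gives E6
Ab5 gives D6

A3 C5 A5 F#5 E6 D6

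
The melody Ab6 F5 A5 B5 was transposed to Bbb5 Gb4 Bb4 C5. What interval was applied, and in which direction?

down a major seventh

Take the first pair: Ab6 → Bbb5. A to B spans 7 letter names, so the interval is some kind of seventh.
Bbb5 to Ab6 is 11 semitones, which makes it a major seventh; the second version is lower, so the direction is down.
Checking another pair — B5 → C5 — gives the same interval.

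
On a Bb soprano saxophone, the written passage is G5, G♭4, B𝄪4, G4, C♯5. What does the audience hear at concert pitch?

F5 Fb4 A##4 F4 B4

The Bb soprano saxophone sounds a major second below written, so transpose each written note down a major second.
G5 → F5
Gb4 → Fb4
B##4 → A##4
G4 → F4
C#5 → B4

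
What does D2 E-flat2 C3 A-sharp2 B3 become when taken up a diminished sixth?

D2 gives Bbb2
Eb2 gives Cbb3
C3 gives Abb3
A#2 gives F3
B3 gives Gb4

Bbb2 Cbb3 Abb3 F3 Gb4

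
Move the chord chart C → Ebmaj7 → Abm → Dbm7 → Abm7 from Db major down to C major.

B Dmaj7 Gm Cm7 Gm7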